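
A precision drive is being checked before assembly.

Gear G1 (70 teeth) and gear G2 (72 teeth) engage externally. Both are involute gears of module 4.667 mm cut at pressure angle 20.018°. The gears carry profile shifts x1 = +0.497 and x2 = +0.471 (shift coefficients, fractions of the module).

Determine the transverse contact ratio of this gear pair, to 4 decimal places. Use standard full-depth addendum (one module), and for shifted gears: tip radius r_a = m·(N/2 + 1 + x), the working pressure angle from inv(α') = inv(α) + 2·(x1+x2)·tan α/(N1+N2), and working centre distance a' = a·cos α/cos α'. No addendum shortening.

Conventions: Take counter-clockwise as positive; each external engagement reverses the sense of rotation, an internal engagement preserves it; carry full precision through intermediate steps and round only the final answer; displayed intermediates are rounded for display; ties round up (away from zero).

1.7164

class = single-mesh tooth geometry [involute pair 70T × 72T, m = 4.667]
base radii: r_b1 = 153.476532, r_b2 = 157.861576
tip radii: r_a1 = 170.331499, r_a2 = 174.877157
inv(α') = inv(20.018°) + 2·(+0.497+0.471)·tan α/(70+72) = 0.01991319  ⇒  α' = 21.95053°
a' = a·cos α / cos α' = 331.3570·cos 20.018°/cos 21.95053° = 335.671990
action lengths: √(r_a1²−r_b1²) = 73.876746, √(r_a2²−r_b2²) = 75.244553
base pitch p_b = π·m·cos α = 13.776021
CR = (73.876746 + 75.244553 − 335.671990·sin 21.95053°)/13.776021 = 1.716398
contact ratio ≈ 1.7164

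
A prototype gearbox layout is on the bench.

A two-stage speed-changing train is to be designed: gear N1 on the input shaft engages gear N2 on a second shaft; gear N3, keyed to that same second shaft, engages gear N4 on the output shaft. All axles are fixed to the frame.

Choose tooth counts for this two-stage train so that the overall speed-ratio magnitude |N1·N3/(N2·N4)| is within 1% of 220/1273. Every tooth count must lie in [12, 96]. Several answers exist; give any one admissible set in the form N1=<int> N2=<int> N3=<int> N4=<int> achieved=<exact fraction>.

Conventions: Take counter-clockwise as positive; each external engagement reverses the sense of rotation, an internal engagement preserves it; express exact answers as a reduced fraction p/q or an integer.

design class (target 220/1273): fixed-axis compound train
target = 220/1273 in lowest terms: an exact hit needs N1·N3 = k·220 and N2·N4 = k·1273 for one integer k, every count in [12, 96]; additionally prefer no 1:1 stage (N1 ≠ N2, N3 ≠ N4)
k = 1: no 1:1-free in-range split of k·220 and k·1273 into factor pairs; take k = 2
k = 2: N1·N3 = 440 = 20·22, N2·N4 = 2546 = 38·67
achieved = 20·22/(38·67) = 220/1273; |achieved − target| = 0 ≤ 11/6365 ✓

N1=20 N2=38 N3=22 N4=67 achieved=220/1273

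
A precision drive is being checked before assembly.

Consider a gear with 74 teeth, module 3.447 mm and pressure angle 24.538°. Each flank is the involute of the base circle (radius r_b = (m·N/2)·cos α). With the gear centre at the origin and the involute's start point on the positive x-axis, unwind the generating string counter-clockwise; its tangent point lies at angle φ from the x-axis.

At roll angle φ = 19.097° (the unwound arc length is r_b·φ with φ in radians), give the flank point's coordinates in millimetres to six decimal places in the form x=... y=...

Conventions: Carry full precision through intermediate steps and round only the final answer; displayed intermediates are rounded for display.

x=122.287070 y=1.416147

single-mesh involute tooth geometry (74T wheel at module 3.447)
pitch radius r_p = m·N/2 = 3.447·74/2 = 127.539000
base radius r_b = r_p·cos α = 127.539000·cos 24.538° = 116.020447
roll angle φ = 19.097° = 0.33330553 rad
x = r_b·(cos φ + φ·sin φ) = 122.287070
y = r_b·(sin φ − φ·cos φ) = 1.416147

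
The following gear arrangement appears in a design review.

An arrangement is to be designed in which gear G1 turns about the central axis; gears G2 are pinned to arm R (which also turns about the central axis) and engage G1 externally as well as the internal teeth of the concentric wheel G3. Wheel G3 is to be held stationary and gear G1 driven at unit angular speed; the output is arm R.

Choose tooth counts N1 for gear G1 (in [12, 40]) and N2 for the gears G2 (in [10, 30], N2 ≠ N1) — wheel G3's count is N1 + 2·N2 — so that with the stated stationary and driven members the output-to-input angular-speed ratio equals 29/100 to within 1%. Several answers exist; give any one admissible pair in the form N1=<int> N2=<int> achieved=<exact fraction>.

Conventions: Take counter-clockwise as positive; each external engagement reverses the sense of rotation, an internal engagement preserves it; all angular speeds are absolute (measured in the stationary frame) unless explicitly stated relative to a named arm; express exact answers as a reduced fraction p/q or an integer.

N1=29 N2=21 achieved=29/100

design class (target 29/100): planetary set
Willis with ω_ring = 0: ω_arm/ω_sun = N1/(N1+N3); set equal to 29/100  ⇒  N3/N1 = 1/(29/100) − 1 = 71/29
N3 = N1 + 2·N2  ⇒  N2/N1 = (N3/N1 − 1)/2 = (71/29 − 1)/2 = 21/29
smallest multiple with N1 ≥ 12 and N2 ≥ 10: k = 1  ⇒  N1 = 1·29 = 29, N2 = 1·21 = 21 (N1 ≤ 40, N2 ≤ 30, N2 ≠ N1 ✓), N3 = 29 + 2·21 = 71
check: N1/(N1+N3) with N1 = 29, N3 = 71 gives 29/100; |achieved − target| = 0 ≤ 29/10000 ✓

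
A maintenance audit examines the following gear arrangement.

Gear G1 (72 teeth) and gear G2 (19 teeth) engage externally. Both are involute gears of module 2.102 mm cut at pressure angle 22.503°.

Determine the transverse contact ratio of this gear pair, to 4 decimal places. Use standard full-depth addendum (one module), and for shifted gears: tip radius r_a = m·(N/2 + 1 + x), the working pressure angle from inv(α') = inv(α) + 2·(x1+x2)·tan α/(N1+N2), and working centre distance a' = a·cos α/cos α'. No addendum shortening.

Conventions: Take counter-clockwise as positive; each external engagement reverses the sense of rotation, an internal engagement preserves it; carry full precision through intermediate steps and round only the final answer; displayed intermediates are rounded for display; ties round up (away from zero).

class = single-mesh tooth geometry [involute pair 72T × 19T, m = 2.102]
base radii: r_b1 = 69.910296, r_b2 = 18.448550
tip radii: r_a1 = 77.774000, r_a2 = 22.071000
no profile shift: α' = α, a' = a
action lengths: √(r_a1²−r_b1²) = 34.078522, √(r_a2²−r_b2²) = 12.115281
base pitch p_b = π·m·cos α = 6.100824
CR = (34.078522 + 12.115281 − 95.641000·sin 22.50300°)/6.100824 = 1.571747
contact ratio ≈ 1.5717

1.5717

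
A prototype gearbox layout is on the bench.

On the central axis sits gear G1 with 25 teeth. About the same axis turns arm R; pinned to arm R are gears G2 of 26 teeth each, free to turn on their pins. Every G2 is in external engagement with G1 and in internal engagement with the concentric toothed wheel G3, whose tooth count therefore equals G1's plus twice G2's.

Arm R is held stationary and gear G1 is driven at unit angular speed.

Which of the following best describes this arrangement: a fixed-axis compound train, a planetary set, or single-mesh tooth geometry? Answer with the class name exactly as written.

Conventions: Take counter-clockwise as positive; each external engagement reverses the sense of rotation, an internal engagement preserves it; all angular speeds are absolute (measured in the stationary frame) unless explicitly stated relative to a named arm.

planetary set

recognized (axles ride arm R): planetary set, 25/26/77 teeth
classification: planetary set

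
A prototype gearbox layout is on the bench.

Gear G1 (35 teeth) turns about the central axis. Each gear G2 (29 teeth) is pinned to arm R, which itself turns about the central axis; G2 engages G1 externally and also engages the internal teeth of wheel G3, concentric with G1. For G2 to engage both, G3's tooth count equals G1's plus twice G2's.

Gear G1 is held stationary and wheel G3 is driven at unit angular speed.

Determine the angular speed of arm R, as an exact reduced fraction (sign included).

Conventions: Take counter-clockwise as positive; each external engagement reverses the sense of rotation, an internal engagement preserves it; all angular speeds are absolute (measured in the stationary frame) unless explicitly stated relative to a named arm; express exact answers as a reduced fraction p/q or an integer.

93/128

recognized (axles ride arm R): planetary set, 35/29/93 teeth
ring teeth: 35 + 2·29 = 93
35(ω_sun−ω_arm) = −93(ω_ring−ω_arm),  ω_sun = 0, ω_ring = 1
35(0−ω_arm) = −93(1−ω_arm)  ⇒  128·ω_arm = 93  ⇒  ω_arm = 93/128
exact speed ratio = 93/128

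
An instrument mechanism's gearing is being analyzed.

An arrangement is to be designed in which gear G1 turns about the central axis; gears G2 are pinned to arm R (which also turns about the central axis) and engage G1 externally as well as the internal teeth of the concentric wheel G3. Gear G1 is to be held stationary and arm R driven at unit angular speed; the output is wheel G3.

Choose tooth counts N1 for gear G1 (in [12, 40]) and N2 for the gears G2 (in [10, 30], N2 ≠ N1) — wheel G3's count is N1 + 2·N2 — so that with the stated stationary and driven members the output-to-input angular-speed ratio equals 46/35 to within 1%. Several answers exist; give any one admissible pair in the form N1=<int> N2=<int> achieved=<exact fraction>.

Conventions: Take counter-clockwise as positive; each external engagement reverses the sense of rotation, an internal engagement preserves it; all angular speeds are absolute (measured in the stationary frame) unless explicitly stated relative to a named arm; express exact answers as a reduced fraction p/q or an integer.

planetary set to be sized for 46/35 (Willis relation)
Willis with ω_sun = 0: ω_ring/ω_arm = (N1+N3)/N3; set equal to 46/35  ⇒  N3/N1 = 1/(46/35 − 1) = 35/11
N3 = N1 + 2·N2  ⇒  N2/N1 = (N3/N1 − 1)/2 = (35/11 − 1)/2 = 12/11
smallest multiple with N1 ≥ 12 and N2 ≥ 10: k = 2  ⇒  N1 = 2·11 = 22, N2 = 2·12 = 24 (N1 ≤ 40, N2 ≤ 30, N2 ≠ N1 ✓), N3 = 22 + 2·24 = 70
check: (N1+N3)/N3 with N1 = 22, N3 = 70 gives 46/35; |achieved − target| = 0 ≤ 23/1750 ✓

N1=22 N2=24 achieved=46/35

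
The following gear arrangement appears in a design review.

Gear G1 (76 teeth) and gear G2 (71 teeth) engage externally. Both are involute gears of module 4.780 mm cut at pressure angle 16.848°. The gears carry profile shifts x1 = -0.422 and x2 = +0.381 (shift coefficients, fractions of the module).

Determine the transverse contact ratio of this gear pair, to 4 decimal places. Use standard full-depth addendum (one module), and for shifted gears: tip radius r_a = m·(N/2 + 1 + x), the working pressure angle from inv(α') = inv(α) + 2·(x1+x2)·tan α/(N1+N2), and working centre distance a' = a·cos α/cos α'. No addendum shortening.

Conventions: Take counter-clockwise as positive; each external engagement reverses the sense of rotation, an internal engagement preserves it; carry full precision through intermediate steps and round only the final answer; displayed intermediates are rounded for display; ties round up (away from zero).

single-mesh involute tooth geometry (76T engaging 71T at module 4.780)
base radii: r_b1 = 173.843470, r_b2 = 162.406400
tip radii: r_a1 = 184.402840, r_a2 = 176.291180
inv(α') = inv(16.848°) + 2·(-0.422+0.381)·tan α/(76+71) = 0.00861016  ⇒  α' = 16.74175°
a' = a·cos α / cos α' = 351.3300·cos 16.848°/cos 16.74175° = 351.133419
action lengths: √(r_a1²−r_b1²) = 61.504920, √(r_a2²−r_b2²) = 68.576537
base pitch p_b = π·m·cos α = 14.372247
CR = (61.504920 + 68.576537 − 351.133419·sin 16.74175°)/14.372247 = 2.013222
contact ratio ≈ 2.0132

2.0132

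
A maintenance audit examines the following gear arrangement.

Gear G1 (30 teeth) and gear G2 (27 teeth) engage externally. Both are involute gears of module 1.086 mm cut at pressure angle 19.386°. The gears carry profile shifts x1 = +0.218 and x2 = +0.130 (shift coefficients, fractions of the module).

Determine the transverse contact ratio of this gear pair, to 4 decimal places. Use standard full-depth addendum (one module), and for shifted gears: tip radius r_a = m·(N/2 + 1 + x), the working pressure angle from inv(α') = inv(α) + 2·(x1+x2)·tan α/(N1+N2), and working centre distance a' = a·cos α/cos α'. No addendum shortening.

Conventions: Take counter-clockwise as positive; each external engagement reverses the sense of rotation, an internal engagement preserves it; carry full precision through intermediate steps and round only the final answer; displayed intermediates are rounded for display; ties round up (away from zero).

topology: single-mesh involute geometry — m = 1.086, 30T/27T pair
base radii: r_b1 = 15.366419, r_b2 = 13.829777
tip radii: r_a1 = 17.612748, r_a2 = 15.888180
inv(α') = inv(19.386°) + 2·(+0.218+0.130)·tan α/(30+27) = 0.01782809  ⇒  α' = 21.18607°
a' = a·cos α / cos α' = 30.9510·cos 19.386°/cos 21.18607° = 31.312559
action lengths: √(r_a1²−r_b1²) = 8.607094, √(r_a2²−r_b2²) = 7.821223
base pitch p_b = π·m·cos α = 3.218335
CR = (8.607094 + 7.821223 − 31.312559·sin 21.18607°)/3.218335 = 1.588406
contact ratio ≈ 1.5884

1.5884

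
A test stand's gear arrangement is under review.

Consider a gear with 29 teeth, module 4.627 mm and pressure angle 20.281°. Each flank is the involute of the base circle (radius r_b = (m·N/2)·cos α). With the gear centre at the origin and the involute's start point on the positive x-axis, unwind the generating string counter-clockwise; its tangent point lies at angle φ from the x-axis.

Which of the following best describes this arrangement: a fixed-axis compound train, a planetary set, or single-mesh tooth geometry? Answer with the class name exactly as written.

single-mesh tooth geometry

recognized (one wheel, involute flank): single-mesh tooth geometry, m = 4.627, N = 29
classification: single-mesh tooth geometry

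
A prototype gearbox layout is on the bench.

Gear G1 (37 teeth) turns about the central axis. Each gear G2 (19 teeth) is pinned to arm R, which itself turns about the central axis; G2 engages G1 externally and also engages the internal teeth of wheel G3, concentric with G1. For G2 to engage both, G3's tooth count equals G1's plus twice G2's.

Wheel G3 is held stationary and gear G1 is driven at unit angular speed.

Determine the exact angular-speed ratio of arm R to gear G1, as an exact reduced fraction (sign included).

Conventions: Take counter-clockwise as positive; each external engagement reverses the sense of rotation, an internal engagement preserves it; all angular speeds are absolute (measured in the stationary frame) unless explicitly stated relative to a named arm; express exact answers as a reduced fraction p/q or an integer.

class = planetary set [G3 = 37+2·19 = 75; Willis about the carrier]
ring teeth: 37 + 2·19 = 75
37(ω_sun−ω_arm) = −75(ω_ring−ω_arm),  ω_ring = 0, ω_sun = 1
37(1−ω_arm) = −75(0−ω_arm)  ⇒  112·ω_arm = 37  ⇒  ω_arm = 37/112
ω_out/ω_in = 37/112

37/112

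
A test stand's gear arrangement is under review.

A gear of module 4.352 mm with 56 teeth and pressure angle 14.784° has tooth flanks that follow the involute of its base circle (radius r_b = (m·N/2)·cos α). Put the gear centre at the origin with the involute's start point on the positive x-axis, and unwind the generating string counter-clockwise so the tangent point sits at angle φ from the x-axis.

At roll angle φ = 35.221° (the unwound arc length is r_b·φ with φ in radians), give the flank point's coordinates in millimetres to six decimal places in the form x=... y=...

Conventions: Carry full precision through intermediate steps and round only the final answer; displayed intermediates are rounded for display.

single-mesh involute tooth geometry (56T wheel at module 4.352)
pitch radius r_p = m·N/2 = 4.352·56/2 = 121.856000
base radius r_b = r_p·cos α = 121.856000·cos 14.784° = 117.821919
roll angle φ = 35.221° = 0.61472242 rad
x = r_b·(cos φ + φ·sin φ) = 138.024080
y = r_b·(sin φ − φ·cos φ) = 8.782964

x=138.024080 y=8.782964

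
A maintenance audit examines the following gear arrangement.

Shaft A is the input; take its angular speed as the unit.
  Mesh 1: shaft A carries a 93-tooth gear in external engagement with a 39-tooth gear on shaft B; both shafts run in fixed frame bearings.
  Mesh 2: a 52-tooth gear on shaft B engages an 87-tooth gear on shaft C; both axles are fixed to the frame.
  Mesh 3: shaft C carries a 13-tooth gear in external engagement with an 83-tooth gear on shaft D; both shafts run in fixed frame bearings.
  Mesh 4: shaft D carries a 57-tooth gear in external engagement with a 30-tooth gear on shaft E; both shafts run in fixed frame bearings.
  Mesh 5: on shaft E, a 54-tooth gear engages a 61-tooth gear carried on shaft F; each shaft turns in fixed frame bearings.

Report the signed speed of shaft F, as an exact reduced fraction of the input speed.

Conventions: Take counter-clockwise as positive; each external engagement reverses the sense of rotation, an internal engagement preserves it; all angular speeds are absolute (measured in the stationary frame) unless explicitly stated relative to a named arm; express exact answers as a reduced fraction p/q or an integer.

-275652/734135

5-mesh fixed-axis compound train (all bearings frame-fixed)
mesh 1 [93T→39T]: |ω|/ω_in = 1×93/39 = 31/13, sense flips to −
mesh 2 [52T→87T]: |ω|/ω_in = (31/13)×52/87 = 124/87, sense flips to +
mesh 3 [13T→83T]: |ω|/ω_in = (124/87)×13/83 = 1612/7221, sense flips to −
mesh 4 [57T→30T]: |ω|/ω_in = (1612/7221)×57/30 = 15314/36105, sense flips to +
mesh 5 [54T→61T]: |ω|/ω_in = (15314/36105)×54/61 = 275652/734135, sense flips to −
signed output speed (× input speed) = -275652/734135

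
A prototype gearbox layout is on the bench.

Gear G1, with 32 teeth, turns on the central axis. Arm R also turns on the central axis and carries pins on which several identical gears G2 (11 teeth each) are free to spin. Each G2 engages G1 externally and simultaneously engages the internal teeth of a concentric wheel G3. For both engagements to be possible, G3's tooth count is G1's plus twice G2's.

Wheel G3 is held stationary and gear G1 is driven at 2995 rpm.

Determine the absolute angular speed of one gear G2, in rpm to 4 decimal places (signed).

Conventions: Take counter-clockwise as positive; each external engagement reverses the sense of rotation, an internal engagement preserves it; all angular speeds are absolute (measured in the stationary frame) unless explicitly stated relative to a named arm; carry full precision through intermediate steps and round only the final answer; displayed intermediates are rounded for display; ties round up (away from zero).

class = planetary set [G3 = 32+2·11 = 54; Willis about the carrier]
normalise by the input: solve with ω_sun = 1, then scale by 2995 rpm
ring teeth: 32 + 2·11 = 54
32(ω_sun−ω_arm) = −54(ω_ring−ω_arm),  ω_ring = 0, ω_sun = 1
32(1−ω_arm) = −54(0−ω_arm)  ⇒  86·ω_arm = 32  ⇒  ω_arm = 16/43
sun–planet mesh: 32·(1−16/43) = −11·(ω_p−ω_arm)  ⇒  ω_p−ω_arm = -864/473
ω_p = 16/43 − 864/473 = -16/11
scale: ω_p = -16/11 × 2995 rpm = -4356.3636 rpm

-4356.3636 rpm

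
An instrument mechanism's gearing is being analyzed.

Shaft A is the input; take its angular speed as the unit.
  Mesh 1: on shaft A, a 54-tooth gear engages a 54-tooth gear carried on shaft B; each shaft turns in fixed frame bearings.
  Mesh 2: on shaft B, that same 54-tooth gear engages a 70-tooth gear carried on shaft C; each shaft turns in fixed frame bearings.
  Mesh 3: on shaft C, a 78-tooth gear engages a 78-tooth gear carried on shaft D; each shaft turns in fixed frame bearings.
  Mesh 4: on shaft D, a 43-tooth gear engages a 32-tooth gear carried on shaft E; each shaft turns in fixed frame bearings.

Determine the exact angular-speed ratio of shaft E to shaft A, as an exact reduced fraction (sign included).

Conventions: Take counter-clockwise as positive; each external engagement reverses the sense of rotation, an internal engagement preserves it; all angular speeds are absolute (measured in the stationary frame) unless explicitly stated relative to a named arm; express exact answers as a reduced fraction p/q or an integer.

class = fixed-axis compound train [4 meshes; 4 ratios multiply, 4 sense flips]
mesh 1 [54T→54T]: running ratio 1, sense −
mesh 2 [54T→70T]: running ratio 27/35, sense +
mesh 3 [78T→78T]: running ratio 27/35, sense −
mesh 4 [43T→32T]: running ratio 1161/1120, sense +
ω_out/ω_in = 1161/1120

1161/1120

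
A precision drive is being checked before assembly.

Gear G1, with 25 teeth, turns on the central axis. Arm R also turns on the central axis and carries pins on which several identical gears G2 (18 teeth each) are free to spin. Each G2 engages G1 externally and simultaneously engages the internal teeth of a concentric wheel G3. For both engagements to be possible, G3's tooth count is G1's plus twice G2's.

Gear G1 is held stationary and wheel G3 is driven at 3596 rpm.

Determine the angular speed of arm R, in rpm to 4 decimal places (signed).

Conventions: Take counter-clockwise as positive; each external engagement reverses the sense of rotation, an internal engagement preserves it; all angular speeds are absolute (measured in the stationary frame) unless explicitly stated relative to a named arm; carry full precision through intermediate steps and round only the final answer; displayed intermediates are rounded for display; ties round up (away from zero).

+2550.6512 rpm

class = planetary set [G3 = 25+2·18 = 61; Willis about the carrier]
normalise by the input: solve with ω_ring = 1, then scale by 3596 rpm
ring teeth: 25 + 2·18 = 61
25(ω_sun−ω_arm) = −61(ω_ring−ω_arm),  ω_sun = 0, ω_ring = 1
25(0−ω_arm) = −61(1−ω_arm)  ⇒  86·ω_arm = 61  ⇒  ω_arm = 61/86
scale: ω_arm = 61/86 × 3596 rpm = +2550.6512 rpm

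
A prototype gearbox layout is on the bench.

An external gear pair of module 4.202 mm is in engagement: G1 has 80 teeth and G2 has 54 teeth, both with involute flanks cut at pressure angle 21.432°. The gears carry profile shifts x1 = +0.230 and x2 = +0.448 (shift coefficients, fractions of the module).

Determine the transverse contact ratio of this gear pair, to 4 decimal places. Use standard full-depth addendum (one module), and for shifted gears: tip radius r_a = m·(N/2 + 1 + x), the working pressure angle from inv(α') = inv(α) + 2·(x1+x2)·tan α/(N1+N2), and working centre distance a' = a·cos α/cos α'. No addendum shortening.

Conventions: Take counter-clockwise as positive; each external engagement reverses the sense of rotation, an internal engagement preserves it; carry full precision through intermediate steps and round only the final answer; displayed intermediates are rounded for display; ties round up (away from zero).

topology: single-mesh involute geometry — m = 4.202, 80T/54T pair
base radii: r_b1 = 156.457585, r_b2 = 105.608870
tip radii: r_a1 = 173.248460, r_a2 = 119.538496
inv(α') = inv(21.432°) + 2·(+0.230+0.448)·tan α/(80+54) = 0.02245344  ⇒  α' = 22.80882°
a' = a·cos α / cos α' = 281.5340·cos 21.432°/cos 22.80882° = 284.297535
action lengths: √(r_a1²−r_b1²) = 74.404657, √(r_a2²−r_b2²) = 56.001952
base pitch p_b = π·m·cos α = 12.288150
CR = (74.404657 + 56.001952 − 284.297535·sin 22.80882°)/12.288150 = 1.643578
contact ratio ≈ 1.6436

1.6436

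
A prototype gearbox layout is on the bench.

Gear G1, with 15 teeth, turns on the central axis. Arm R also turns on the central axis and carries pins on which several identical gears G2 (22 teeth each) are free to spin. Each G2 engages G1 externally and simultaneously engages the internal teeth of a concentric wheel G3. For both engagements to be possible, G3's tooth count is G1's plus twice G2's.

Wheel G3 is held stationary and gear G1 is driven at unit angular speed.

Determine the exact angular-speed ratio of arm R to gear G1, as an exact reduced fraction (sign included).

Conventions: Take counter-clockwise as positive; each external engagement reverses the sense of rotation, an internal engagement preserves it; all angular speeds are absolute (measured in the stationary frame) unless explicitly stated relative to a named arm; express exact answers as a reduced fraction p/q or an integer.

recognized (axles ride arm R): planetary set, 15/22/59 teeth
ring teeth: 15 + 2·22 = 59
15(ω_sun−ω_arm) = −59(ω_ring−ω_arm),  ω_ring = 0, ω_sun = 1
15(1−ω_arm) = −59(0−ω_arm)  ⇒  74·ω_arm = 15  ⇒  ω_arm = 15/74
ω_out/ω_in = 15/74

15/74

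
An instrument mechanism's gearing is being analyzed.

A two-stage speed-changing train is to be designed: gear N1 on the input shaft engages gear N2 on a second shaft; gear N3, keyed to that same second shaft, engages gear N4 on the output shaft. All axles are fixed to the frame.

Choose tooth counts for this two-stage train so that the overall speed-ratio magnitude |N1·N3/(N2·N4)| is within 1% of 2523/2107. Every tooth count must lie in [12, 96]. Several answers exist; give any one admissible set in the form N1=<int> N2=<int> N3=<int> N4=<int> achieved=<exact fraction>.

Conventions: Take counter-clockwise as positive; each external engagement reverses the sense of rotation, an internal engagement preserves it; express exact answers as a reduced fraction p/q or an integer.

N1=29 N2=43 N3=87 N4=49 achieved=2523/2107

topology: fixed-axis compound train — 2 stages, target 2523/2107
target = 2523/2107 in lowest terms: an exact hit needs N1·N3 = k·2523 and N2·N4 = k·2107 for one integer k, every count in [12, 96]; additionally prefer no 1:1 stage (N1 ≠ N2, N3 ≠ N4)
k = 1: N1·N3 = 2523 = 29·87, N2·N4 = 2107 = 43·49
achieved = 29·87/(43·49) = 2523/2107; |achieved − target| = 0 ≤ 2523/210700 ✓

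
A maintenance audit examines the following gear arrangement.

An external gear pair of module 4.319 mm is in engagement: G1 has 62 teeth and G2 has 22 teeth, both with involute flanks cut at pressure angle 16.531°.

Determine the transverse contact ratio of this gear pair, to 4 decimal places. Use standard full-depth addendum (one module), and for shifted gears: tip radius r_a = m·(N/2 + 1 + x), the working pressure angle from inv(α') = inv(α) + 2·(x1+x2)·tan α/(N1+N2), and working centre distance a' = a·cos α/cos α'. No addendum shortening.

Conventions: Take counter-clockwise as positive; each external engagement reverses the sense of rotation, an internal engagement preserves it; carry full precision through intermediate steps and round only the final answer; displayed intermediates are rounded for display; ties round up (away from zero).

recognized (one external pair, fixed centres): single-mesh tooth geometry, m = 4.319, N1 = 62, N2 = 22
base radii: r_b1 = 128.354822, r_b2 = 45.545260
tip radii: r_a1 = 138.208000, r_a2 = 51.828000
no profile shift: α' = α, a' = a
action lengths: √(r_a1²−r_b1²) = 51.249301, √(r_a2²−r_b2²) = 24.734003
base pitch p_b = π·m·cos α = 13.007696
CR = (51.249301 + 24.734003 − 181.398000·sin 16.53100°)/13.007696 = 1.873460
contact ratio ≈ 1.8735

1.8735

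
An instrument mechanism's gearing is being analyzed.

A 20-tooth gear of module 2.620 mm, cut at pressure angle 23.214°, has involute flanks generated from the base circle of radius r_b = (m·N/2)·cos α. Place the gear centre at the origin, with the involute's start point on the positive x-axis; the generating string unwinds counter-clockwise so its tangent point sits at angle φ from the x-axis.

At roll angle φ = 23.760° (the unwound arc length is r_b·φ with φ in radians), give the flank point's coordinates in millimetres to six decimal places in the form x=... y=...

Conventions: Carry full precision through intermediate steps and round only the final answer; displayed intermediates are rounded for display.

x=26.061053 y=0.562598

topology: single-mesh involute geometry — m = 2.620, N = 20
pitch radius r_p = m·N/2 = 2.620·20/2 = 26.200000
base radius r_b = r_p·cos α = 26.200000·cos 23.214° = 24.078823
roll angle φ = 23.760° = 0.41469023 rad
x = r_b·(cos φ + φ·sin φ) = 26.061053
y = r_b·(sin φ − φ·cos φ) = 0.562598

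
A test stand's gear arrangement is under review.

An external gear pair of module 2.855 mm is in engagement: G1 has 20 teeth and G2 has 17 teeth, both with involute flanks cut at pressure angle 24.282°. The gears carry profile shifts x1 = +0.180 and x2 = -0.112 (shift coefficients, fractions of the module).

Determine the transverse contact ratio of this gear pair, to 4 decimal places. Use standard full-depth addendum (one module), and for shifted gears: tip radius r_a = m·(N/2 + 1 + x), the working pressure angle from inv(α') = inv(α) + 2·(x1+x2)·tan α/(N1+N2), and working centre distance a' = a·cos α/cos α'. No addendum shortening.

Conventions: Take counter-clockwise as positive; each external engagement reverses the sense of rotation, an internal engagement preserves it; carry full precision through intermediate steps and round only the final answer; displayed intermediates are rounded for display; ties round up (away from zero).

recognized (one external pair, fixed centres): single-mesh tooth geometry, m = 2.855, N1 = 20, N2 = 17
base radii: r_b1 = 26.024253, r_b2 = 22.120615
tip radii: r_a1 = 31.918900, r_a2 = 26.802740
inv(α') = inv(24.282°) + 2·(+0.180-0.112)·tan α/(20+17) = 0.02899655  ⇒  α' = 24.73900°
a' = a·cos α / cos α' = 52.8175·cos 24.282°/cos 24.73900° = 53.009934
action lengths: √(r_a1²−r_b1²) = 18.481191, √(r_a2²−r_b2²) = 15.134902
base pitch p_b = π·m·cos α = 8.175760
CR = (18.481191 + 15.134902 − 53.009934·sin 24.73900°)/8.175760 = 1.398305
contact ratio ≈ 1.3983

1.3983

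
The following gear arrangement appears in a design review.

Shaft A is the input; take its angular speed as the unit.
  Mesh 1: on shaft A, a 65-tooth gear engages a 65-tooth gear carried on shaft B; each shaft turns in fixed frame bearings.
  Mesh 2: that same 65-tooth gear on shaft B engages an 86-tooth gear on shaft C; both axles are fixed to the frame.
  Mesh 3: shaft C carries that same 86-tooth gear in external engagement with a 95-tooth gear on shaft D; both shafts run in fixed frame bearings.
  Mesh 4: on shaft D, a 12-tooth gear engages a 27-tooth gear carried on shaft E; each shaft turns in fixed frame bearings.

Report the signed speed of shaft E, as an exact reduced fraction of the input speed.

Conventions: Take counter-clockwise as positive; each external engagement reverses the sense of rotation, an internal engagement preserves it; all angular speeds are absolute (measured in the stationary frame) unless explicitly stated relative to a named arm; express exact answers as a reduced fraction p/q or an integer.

4-mesh fixed-axis compound train (all bearings frame-fixed)
mesh 1 [65T→65T]: |ω|/ω_in = 1×65/65 = 1, sense flips to −
mesh 2 [65T→86T]: |ω|/ω_in = 1×65/86 = 65/86, sense flips to +
mesh 3 [86T→95T]: |ω|/ω_in = (65/86)×86/95 = 13/19, sense flips to −
mesh 4 [12T→27T]: |ω|/ω_in = (13/19)×12/27 = 52/171, sense flips to +
signed output speed (× input speed) = 52/171

52/171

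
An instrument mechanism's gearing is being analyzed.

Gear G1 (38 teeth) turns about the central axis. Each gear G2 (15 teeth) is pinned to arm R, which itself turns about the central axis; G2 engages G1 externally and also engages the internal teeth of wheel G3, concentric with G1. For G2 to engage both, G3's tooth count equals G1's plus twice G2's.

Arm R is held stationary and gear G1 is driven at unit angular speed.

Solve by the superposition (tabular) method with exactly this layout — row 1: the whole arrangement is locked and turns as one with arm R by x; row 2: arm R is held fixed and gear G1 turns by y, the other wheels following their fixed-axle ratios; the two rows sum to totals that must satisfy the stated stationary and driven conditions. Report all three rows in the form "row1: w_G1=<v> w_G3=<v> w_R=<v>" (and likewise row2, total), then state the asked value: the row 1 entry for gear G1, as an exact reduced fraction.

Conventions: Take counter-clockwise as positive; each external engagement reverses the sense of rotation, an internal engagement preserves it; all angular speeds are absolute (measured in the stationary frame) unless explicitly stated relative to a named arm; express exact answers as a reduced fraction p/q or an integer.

topology: planetary set — G1 38T / G2 15T / G3 68T, arm = carrier (Willis)
row 1 — lock + rotate with arm: ω_sun = ω_ring = ω_arm = x
row 2 — arm fixed, fixed-axis ratios: sun y, ring −(38/68)·y, arm 0
boundary: total ω_arm = x = 0 and total ω_sun = x + y = 1  ⇒  y = 1, x = 0
row 2 ring = −(38/68)·1 = -19/34
totals (row 1 + row 2): sun 0 + 1 = 1, ring 0 + (-19/34) = -19/34, arm 0 + 0 = 0
asked cell (row1, sun) = 0

row1: w_G1=0 w_G3=0 w_R=0
row2: w_G1=1 w_G3=-19/34 w_R=0
total: w_G1=1 w_G3=-19/34 w_R=0
asked value: 0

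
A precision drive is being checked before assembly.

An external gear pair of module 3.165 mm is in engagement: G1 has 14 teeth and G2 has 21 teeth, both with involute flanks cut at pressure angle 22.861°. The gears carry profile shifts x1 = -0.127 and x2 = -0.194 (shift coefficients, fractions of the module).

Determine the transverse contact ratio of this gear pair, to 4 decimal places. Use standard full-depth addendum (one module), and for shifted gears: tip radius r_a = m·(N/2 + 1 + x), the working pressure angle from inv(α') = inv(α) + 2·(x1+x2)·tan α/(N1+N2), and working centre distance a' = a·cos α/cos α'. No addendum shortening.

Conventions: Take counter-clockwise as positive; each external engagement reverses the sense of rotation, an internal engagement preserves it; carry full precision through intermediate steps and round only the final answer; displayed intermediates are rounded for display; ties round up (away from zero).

class = single-mesh tooth geometry [involute pair 14T × 21T, m = 3.165]
base radii: r_b1 = 20.414726, r_b2 = 30.622089
tip radii: r_a1 = 24.918045, r_a2 = 35.783490
inv(α') = inv(22.861°) + 2·(-0.127-0.194)·tan α/(14+21) = 0.01488130  ⇒  α' = 19.99001°
a' = a·cos α / cos α' = 55.3875·cos 22.861°/cos 19.99001° = 54.308798
action lengths: √(r_a1²−r_b1²) = 14.288034, √(r_a2²−r_b2²) = 18.513396
base pitch p_b = π·m·cos α = 9.162108
CR = (14.288034 + 18.513396 − 54.308798·sin 19.99001°)/9.162108 = 1.553750
contact ratio ≈ 1.5538

1.5538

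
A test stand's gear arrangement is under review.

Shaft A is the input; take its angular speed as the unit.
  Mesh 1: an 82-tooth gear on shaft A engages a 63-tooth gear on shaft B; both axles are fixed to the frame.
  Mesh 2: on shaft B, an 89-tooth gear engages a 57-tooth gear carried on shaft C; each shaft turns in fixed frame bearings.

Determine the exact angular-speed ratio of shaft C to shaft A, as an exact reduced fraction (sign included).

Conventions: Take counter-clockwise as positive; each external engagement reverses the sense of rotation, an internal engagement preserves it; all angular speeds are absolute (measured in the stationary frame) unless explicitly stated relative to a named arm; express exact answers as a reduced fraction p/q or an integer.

class = fixed-axis compound train [2 meshes; 2 ratios multiply, 2 sense flips]
mesh 1 [82T→63T]: running ratio 82/63, sense −
mesh 2 [89T→57T]: running ratio 7298/3591, sense +
ω_out/ω_in = 7298/3591

7298/3591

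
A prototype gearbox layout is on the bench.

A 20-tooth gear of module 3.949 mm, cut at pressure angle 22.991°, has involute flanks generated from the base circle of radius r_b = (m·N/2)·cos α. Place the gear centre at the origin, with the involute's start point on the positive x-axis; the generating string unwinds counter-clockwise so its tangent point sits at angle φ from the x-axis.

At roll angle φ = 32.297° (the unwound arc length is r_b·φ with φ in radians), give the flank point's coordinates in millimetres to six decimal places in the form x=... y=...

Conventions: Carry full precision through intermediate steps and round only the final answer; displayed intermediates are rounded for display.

x=41.677931 y=2.102214

single-mesh involute tooth geometry (20T wheel at module 3.949)
pitch radius r_p = m·N/2 = 3.949·20/2 = 39.490000
base radius r_b = r_p·cos α = 39.490000·cos 22.991° = 36.353160
roll angle φ = 32.297° = 0.56368899 rad
x = r_b·(cos φ + φ·sin φ) = 41.677931
y = r_b·(sin φ − φ·cos φ) = 2.102214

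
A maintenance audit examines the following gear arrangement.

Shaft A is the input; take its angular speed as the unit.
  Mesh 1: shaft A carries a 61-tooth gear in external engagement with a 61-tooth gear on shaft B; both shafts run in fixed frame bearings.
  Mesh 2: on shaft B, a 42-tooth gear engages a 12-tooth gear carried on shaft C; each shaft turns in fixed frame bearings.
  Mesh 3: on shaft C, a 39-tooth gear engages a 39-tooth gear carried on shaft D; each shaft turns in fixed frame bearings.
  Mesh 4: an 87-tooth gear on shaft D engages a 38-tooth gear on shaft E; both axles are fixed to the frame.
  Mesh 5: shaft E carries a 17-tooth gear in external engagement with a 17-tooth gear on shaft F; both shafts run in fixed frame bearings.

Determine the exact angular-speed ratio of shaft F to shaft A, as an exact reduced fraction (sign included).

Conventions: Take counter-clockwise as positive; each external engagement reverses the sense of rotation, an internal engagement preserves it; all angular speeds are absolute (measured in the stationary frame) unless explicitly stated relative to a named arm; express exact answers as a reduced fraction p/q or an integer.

-609/76

class = fixed-axis compound train [5 meshes; 5 ratios multiply, 5 sense flips]
mesh 1 [61T→61T]: running ratio 1, sense −
mesh 2 [42T→12T]: running ratio 7/2, sense +
mesh 3 [39T→39T]: running ratio 7/2, sense −
mesh 4 [87T→38T]: running ratio 609/76, sense +
mesh 5 [17T→17T]: running ratio 609/76, sense −
ω_out/ω_in = -609/76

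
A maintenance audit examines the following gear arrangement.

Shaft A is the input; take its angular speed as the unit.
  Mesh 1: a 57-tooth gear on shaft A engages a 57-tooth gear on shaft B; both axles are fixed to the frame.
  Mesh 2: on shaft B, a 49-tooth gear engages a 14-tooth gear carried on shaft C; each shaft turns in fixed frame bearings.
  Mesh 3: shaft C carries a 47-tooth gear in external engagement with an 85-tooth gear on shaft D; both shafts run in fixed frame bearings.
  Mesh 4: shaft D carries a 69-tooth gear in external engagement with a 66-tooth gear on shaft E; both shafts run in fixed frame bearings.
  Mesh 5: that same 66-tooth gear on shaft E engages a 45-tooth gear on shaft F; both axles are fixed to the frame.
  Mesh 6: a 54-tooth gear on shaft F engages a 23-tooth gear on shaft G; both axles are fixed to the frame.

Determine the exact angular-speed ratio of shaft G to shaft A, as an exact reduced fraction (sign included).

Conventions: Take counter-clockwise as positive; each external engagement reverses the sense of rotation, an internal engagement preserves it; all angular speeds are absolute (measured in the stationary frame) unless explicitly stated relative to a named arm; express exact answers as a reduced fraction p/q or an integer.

2961/425

class = fixed-axis compound train [6 meshes; 6 ratios multiply, 6 sense flips]
mesh 1 [57T→57T]: running ratio 1, sense −
mesh 2 [49T→14T]: running ratio 7/2, sense +
mesh 3 [47T→85T]: running ratio 329/170, sense −
mesh 4 [69T→66T]: running ratio 7567/3740, sense +
mesh 5 [66T→45T]: running ratio 7567/2550, sense −
mesh 6 [54T→23T]: running ratio 2961/425, sense +
ω_out/ω_in = 2961/425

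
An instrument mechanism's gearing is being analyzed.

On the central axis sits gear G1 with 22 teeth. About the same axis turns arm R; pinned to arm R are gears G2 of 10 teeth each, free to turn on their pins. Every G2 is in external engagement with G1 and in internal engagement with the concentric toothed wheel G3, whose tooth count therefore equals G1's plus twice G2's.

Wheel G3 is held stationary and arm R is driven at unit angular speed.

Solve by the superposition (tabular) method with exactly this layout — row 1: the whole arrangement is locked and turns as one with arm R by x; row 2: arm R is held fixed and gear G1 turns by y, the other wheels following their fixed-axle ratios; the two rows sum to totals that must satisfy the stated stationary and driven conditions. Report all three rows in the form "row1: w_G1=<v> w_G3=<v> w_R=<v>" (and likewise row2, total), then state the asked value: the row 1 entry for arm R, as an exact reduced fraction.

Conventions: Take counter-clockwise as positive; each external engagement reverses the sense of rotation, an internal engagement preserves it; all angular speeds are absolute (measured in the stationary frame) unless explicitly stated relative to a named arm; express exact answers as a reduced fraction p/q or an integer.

row1: w_G1=1 w_G3=1 w_R=1
row2: w_G1=21/11 w_G3=-1 w_R=0
total: w_G1=32/11 w_G3=0 w_R=1
asked value: 1

topology: planetary set — G1 22T / G2 10T / G3 42T, arm = carrier (Willis)
row 1: whole set turns with the arm by x
row 2 (arm held, sun turns y): ω_ring = −(22/42)·y, ω_arm = 0
boundary: total ω_ring = x − (22/42)·y = 0 and total ω_arm = x = 1  ⇒  y = 21/11, x = 1
row 2 ring = −(22/42)·21/11 = -1
totals (row 1 + row 2): sun 1 + 21/11 = 32/11, ring 1 + (-1) = 0, arm 1 + 0 = 1
asked cell (row1, arm) = 1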